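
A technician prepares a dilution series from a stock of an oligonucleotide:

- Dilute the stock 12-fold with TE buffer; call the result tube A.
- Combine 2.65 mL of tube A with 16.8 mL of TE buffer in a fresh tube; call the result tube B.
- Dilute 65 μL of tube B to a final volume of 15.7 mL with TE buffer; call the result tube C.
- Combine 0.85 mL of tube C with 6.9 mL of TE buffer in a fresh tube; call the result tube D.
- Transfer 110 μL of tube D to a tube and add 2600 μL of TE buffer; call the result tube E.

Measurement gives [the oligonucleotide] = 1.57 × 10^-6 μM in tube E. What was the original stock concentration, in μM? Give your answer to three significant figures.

Step 1: 12-fold → factor 12
Step 2: 2.65 mL + 16.8 mL = 19.45 mL total → factor 19.45/2.65 = 7.3396
Step 3: 65 μL brought to 15.7 mL → factor 15700/65 = 241.54
Step 4: 0.85 mL + 6.9 mL = 7.75 mL total → factor 7.75/0.85 = 9.1176
Step 5: 110 μL + 2600 μL = 2710 μL total → factor 2710/110 = 24.636
Overall dilution factor = 12 × 7.3396 × 241.54 × 9.1176 × 24.636 = 4.7786 × 10^6
Stock = 1.57 × 10^-6 μM × 4.7786 × 10^6 = 7.50 μM

7.50 μM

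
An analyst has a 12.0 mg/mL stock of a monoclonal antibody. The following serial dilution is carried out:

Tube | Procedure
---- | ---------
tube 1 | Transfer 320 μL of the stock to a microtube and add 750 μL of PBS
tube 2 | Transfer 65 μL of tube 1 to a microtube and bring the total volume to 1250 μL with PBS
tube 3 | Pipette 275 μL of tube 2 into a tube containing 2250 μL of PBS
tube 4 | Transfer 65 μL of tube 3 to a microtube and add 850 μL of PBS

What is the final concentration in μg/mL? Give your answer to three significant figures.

1.44 μg/mL

Step 1: 320 μL + 750 μL = 1070 μL total → factor 1070/320 = 3.3438
Step 2: 65 μL brought to 1250 μL → factor 1250/65 = 19.231
Step 3: 275 μL + 2250 μL = 2525 μL total → factor 2525/275 = 9.1818
Step 4: 65 μL + 850 μL = 915 μL total → factor 915/65 = 14.077
Overall dilution factor = 3.3438 × 19.231 × 9.1818 × 14.077 = 8311.3
Final = 12.0 mg/mL / 8311.3 = 0.001444 mg/mL = 1.44 μg/mL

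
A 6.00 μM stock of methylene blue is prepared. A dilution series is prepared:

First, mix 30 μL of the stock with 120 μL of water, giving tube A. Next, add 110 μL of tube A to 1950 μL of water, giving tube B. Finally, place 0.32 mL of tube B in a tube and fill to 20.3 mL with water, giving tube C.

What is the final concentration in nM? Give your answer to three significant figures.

Step 1: 30 μL + 120 μL = 150 μL total → factor 150/30 = 5
Step 2: 110 μL + 1950 μL = 2060 μL total → factor 2060/110 = 18.727
Step 3: 0.32 mL brought to 20.3 mL → factor 20.3/0.32 = 63.438
Overall dilution factor = 5 × 18.727 × 63.438 = 5940.1
Final = 6.00 μM / 5940.1 = 0.001010 μM = 1.01 nM

1.01 nM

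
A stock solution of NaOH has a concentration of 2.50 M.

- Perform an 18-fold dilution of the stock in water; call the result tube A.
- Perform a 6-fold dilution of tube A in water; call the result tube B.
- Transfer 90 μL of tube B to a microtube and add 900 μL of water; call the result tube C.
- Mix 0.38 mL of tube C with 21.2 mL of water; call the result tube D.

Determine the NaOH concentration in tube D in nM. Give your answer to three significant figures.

3.71 × 10^4 nM

Step 1: 18-fold → factor 18
Step 2: 6-fold → factor 6
Step 3: 90 μL + 900 μL = 990 μL total → factor 990/90 = 11
Step 4: 0.38 mL + 21.2 mL = 21.58 mL total → factor 21.58/0.38 = 56.789
Overall dilution factor = 18 × 6 × 11 × 56.789 = 67466
Final = 2.50 M / 67466 = 3.706 × 10^-5 M = 3.71 × 10^4 nM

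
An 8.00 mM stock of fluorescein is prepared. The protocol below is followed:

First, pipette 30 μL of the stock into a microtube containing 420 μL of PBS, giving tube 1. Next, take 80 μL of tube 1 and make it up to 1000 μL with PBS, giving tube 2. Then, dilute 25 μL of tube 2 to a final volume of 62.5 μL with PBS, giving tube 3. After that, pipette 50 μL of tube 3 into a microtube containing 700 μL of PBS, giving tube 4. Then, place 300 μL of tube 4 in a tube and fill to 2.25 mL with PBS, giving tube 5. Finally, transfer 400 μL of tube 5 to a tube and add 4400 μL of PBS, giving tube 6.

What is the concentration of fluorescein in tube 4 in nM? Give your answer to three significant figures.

Step 1: 30 μL + 420 μL = 450 μL total → factor 450/30 = 15
Step 2: 80 μL brought to 1000 μL → factor 1000/80 = 12.5
Step 3: 25 μL brought to 62.5 μL → factor 62.5/25 = 2.5
Step 4: 50 μL + 700 μL = 750 μL total → factor 750/50 = 15
Dilution factor through tube 4 = 15 × 12.5 × 2.5 × 15 = 7031.2
[tube 4] = 8.00 mM / 7031.2 = 0.001138 mM = 1.14 × 10^3 nM

1.14 × 10^3 nM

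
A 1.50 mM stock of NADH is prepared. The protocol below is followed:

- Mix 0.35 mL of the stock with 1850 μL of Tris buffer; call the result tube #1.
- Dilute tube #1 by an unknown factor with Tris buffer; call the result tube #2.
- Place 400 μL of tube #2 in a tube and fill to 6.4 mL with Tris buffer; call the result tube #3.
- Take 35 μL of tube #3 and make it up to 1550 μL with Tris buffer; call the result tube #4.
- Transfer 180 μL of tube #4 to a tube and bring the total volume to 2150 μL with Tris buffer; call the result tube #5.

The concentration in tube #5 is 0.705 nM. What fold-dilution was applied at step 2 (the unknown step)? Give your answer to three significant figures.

40.0-fold

Step 1: 0.35 mL + 1850 μL = 2.2 mL total → factor 2.2/0.35 = 6.2857
Step 2: unknown factor x
Step 3: 400 μL brought to 6.4 mL → factor 6400/400 = 16
Step 4: 35 μL brought to 1550 μL → factor 1550/35 = 44.286
Step 5: 180 μL brought to 2150 μL → factor 2150/180 = 11.944
Product of known-step factors = 53199
Overall factor = 1.50 mM / (0.705 nM) = 2.1277 × 10^6
x = 2.1277 × 10^6 / 53199 = 40.0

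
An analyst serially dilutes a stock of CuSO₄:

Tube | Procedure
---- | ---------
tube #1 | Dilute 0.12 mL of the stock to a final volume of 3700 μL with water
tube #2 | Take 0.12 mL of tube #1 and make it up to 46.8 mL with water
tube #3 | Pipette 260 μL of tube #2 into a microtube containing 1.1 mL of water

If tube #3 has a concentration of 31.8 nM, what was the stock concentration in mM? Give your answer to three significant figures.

Step 1: 0.12 mL brought to 3700 μL → factor 3.7/0.12 = 30.833
Step 2: 0.12 mL brought to 46.8 mL → factor 46.8/0.12 = 390
Step 3: 260 μL + 1.1 mL = 1360 μL total → factor 1360/260 = 5.2308
Overall dilution factor = 30.833 × 390 × 5.2308 = 62900
Stock = 31.8 nM × 62900 = 2.000 × 10^6 nM = 2.00 mM

2.00 mM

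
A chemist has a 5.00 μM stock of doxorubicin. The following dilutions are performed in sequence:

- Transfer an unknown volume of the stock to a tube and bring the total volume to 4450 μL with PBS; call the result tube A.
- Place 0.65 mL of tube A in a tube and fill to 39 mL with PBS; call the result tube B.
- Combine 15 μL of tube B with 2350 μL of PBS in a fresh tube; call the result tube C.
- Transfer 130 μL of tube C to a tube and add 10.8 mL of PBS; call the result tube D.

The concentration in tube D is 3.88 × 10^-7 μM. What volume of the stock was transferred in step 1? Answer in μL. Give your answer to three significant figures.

275 μL

Step 1: v brought to 4450 μL → factor = 4450 μL/v
Step 2: 0.65 mL brought to 39 mL → factor 39/0.65 = 60
Step 3: 15 μL + 2350 μL = 2365 μL total → factor 2365/15 = 157.67
Step 4: 130 μL + 10.8 mL = 10930 μL total → factor 10930/130 = 84.077
Product of known-step factors = 7.9537 × 10^5
Overall factor = 5.00 μM / (3.88 × 10^-7 μM) = 1.2887 × 10^7
Step-1 factor = 1.2887 × 10^7 / 7.9537 × 10^5 = 16.202
v = 4450 μL / 16.202 = 275 μL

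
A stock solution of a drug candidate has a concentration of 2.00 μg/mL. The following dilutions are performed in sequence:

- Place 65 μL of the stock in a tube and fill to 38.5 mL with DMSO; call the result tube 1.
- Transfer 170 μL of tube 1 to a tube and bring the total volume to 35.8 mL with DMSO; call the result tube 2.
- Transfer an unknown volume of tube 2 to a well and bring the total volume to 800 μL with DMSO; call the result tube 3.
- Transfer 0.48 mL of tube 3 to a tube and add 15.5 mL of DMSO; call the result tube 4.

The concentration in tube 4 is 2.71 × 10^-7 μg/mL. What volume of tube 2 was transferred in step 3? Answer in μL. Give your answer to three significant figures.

Step 1: 65 μL brought to 38.5 mL → factor 38500/65 = 592.31
Step 2: 170 μL brought to 35.8 mL → factor 35800/170 = 210.59
Step 3: v brought to 800 μL → factor = 800 μL/v
Step 4: 0.48 mL + 15.5 mL = 15.98 mL total → factor 15.98/0.48 = 33.292
Product of known-step factors = 4.1526 × 10^6
Overall factor = 2.00 μg/mL / (2.71 × 10^-7 μg/mL) = 7.3801 × 10^6
Step-3 factor = 7.3801 × 10^6 / 4.1526 × 10^6 = 1.7772
v = 800 μL / 1.7772 = 450 μL

450 μL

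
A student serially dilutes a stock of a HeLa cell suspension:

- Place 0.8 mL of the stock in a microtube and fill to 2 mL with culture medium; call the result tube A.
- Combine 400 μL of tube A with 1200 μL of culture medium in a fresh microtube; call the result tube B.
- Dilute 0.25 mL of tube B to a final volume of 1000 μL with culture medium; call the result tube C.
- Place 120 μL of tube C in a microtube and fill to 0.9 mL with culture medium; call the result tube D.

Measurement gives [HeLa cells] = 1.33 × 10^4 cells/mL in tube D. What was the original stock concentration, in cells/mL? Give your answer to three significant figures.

3.99 × 10^6 cells/mL

Step 1: 0.8 mL brought to 2 mL → factor 2/0.8 = 2.5
Step 2: 400 μL + 1200 μL = 1600 μL total → factor 1600/400 = 4
Step 3: 0.25 mL brought to 1000 μL → factor 1/0.25 = 4
Step 4: 120 μL brought to 0.9 mL → factor 900/120 = 7.5
Overall dilution factor = 2.5 × 4 × 4 × 7.5 = 300
Stock = 1.33 × 10^4 cells/mL × 300 = 3.99 × 10^6 cells/mL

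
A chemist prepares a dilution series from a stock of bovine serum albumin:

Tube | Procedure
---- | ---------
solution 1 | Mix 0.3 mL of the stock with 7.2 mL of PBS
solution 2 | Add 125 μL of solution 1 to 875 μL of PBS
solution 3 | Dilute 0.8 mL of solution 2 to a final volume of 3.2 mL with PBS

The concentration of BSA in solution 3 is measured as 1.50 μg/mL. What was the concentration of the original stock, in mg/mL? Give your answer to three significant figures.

Step 1: 0.3 mL + 7.2 mL = 7.5 mL total → factor 7.5/0.3 = 25
Step 2: 125 μL + 875 μL = 1000 μL total → factor 1000/125 = 8
Step 3: 0.8 mL brought to 3.2 mL → factor 3.2/0.8 = 4
Overall dilution factor = 25 × 8 × 4 = 800
Stock = 1.50 μg/mL × 800 = 1200 μg/mL = 1.20 mg/mL

1.20 mg/mL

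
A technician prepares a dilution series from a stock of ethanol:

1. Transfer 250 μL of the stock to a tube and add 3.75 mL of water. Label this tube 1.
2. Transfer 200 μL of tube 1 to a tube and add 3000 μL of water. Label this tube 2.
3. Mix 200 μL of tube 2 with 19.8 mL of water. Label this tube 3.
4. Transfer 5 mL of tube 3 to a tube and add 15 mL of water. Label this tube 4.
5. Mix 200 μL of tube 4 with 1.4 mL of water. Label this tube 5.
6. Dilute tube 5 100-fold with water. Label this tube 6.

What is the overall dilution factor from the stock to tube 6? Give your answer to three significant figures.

8.19 × 10^7

Step 1: 250 μL + 3.75 mL = 4000 μL total → factor 4000/250 = 16
Step 2: 200 μL + 3000 μL = 3200 μL total → factor 3200/200 = 16
Step 3: 200 μL + 19.8 mL = 20000 μL total → factor 20000/200 = 100
Step 4: 5 mL + 15 mL = 20 mL total → factor 20/5 = 4
Step 5: 200 μL + 1.4 mL = 1600 μL total → factor 1600/200 = 8
Step 6: 100-fold → factor 100
Overall dilution factor = 16 × 16 × 100 × 4 × 8 × 100 = 8.192 × 10^7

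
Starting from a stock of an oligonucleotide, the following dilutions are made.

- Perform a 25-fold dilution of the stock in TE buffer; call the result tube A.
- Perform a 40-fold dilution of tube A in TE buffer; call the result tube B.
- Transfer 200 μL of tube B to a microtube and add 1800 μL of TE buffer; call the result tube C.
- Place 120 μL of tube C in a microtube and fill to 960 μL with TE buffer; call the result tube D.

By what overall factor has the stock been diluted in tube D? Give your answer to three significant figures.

Step 1: 25-fold → factor 25
Step 2: 40-fold → factor 40
Step 3: 200 μL + 1800 μL = 2000 μL total → factor 2000/200 = 10
Step 4: 120 μL brought to 960 μL → factor 960/120 = 8
Overall dilution factor = 25 × 40 × 10 × 8 = 80000

8.00 × 10^4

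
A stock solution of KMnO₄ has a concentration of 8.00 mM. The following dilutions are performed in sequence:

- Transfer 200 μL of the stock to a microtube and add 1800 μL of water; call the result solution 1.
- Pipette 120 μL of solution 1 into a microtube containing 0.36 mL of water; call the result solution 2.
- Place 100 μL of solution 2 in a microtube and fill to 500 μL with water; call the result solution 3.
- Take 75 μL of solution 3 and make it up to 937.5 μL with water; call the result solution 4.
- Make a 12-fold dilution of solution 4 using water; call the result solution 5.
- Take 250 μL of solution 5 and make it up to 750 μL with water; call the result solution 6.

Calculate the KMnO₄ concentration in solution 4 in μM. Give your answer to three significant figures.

3.20 μM

Step 1: 200 μL + 1800 μL = 2000 μL total → factor 2000/200 = 10
Step 2: 120 μL + 0.36 mL = 480 μL total → factor 480/120 = 4
Step 3: 100 μL brought to 500 μL → factor 500/100 = 5
Step 4: 75 μL brought to 937.5 μL → factor 937.5/75 = 12.5
Dilution factor through solution 4 = 10 × 4 × 5 × 12.5 = 2500
[solution 4] = 8.00 mM / 2500 = 0.003200 mM = 3.20 μM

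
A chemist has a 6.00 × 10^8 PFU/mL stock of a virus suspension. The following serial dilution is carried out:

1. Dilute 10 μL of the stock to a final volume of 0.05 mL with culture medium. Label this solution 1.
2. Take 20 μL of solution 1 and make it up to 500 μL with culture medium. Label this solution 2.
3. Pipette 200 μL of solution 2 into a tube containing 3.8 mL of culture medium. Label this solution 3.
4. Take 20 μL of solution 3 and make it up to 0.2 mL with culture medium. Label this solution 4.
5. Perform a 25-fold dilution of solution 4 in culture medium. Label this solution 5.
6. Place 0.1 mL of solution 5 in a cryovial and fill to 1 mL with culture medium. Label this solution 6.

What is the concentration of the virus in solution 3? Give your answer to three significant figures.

2.40 × 10^5 PFU/mL

Step 1: 10 μL brought to 0.05 mL → factor 50/10 = 5
Step 2: 20 μL brought to 500 μL → factor 500/20 = 25
Step 3: 200 μL + 3.8 mL = 4000 μL total → factor 4000/200 = 20
Dilution factor through solution 3 = 5 × 25 × 20 = 2500
[solution 3] = 6.00 × 10^8 PFU/mL / 2500 = 2.40 × 10^5 PFU/mL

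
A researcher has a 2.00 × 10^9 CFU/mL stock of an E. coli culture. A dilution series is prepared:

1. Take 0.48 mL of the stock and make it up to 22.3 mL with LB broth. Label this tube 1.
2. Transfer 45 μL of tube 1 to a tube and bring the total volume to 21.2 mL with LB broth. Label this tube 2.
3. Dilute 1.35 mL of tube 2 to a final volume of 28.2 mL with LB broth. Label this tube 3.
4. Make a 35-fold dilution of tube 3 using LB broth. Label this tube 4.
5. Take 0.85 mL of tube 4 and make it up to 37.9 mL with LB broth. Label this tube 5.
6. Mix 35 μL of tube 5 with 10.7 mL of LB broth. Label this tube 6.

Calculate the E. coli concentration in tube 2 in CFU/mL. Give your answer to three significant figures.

9.14 × 10^4 CFU/mL

Step 1: 0.48 mL brought to 22.3 mL → factor 22.3/0.48 = 46.458
Step 2: 45 μL brought to 21.2 mL → factor 21200/45 = 471.11
Dilution factor through tube 2 = 46.458 × 471.11 = 21887
[tube 2] = 2.00 × 10^9 CFU/mL / 21887 = 9.14 × 10^4 CFU/mL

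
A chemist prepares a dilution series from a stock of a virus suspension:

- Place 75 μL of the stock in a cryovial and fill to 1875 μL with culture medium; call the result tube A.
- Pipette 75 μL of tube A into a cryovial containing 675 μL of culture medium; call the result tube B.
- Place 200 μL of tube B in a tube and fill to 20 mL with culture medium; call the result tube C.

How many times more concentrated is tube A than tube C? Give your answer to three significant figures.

1.00 × 10^3

Step 1: 75 μL brought to 1875 μL → factor 1875/75 = 25
Step 2: 75 μL + 675 μL = 750 μL total → factor 750/75 = 10
Step 3: 200 μL brought to 20 mL → factor 20000/200 = 100
Dilution factor to tube A = 25; to tube C = 25000
[tube A]/[tube C] = (factor to tube C)/(factor to tube A) = 25000/25 = 1.00 × 10^3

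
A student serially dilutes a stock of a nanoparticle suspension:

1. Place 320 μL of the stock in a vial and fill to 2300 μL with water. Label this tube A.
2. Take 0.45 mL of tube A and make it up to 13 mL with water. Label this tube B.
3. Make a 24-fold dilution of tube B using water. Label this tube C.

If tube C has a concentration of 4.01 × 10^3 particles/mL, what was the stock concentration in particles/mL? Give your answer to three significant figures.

2.00 × 10^7 particles/mL

Step 1: 320 μL brought to 2300 μL → factor 2300/320 = 7.1875
Step 2: 0.45 mL brought to 13 mL → factor 13/0.45 = 28.889
Step 3: 24-fold → factor 24
Overall dilution factor = 7.1875 × 28.889 × 24 = 4983.3
Stock = 4.01 × 10^3 particles/mL × 4983.3 = 2.00 × 10^7 particles/mL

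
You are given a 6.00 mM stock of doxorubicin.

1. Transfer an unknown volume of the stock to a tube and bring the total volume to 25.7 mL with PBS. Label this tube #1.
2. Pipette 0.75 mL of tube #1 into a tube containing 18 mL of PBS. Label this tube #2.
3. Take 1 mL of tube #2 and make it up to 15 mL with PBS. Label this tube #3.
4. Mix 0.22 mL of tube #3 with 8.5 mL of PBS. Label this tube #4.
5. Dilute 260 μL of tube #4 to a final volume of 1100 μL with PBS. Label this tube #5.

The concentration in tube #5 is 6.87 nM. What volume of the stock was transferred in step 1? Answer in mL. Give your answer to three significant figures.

Step 1: v brought to 25.7 mL → factor = 25.7 mL/v
Step 2: 0.75 mL + 18 mL = 18.75 mL total → factor 18.75/0.75 = 25
Step 3: 1 mL brought to 15 mL → factor 15/1 = 15
Step 4: 0.22 mL + 8.5 mL = 8.72 mL total → factor 8.72/0.22 = 39.636
Step 5: 260 μL brought to 1100 μL → factor 1100/260 = 4.2308
Product of known-step factors = 62885
Overall factor = 6.00 mM / (6.87 nM) = 8.7336 × 10^5
Step-1 factor = 8.7336 × 10^5 / 62885 = 13.888
v = 25.7 mL / 13.888 = 1.85 mL

1.85 mL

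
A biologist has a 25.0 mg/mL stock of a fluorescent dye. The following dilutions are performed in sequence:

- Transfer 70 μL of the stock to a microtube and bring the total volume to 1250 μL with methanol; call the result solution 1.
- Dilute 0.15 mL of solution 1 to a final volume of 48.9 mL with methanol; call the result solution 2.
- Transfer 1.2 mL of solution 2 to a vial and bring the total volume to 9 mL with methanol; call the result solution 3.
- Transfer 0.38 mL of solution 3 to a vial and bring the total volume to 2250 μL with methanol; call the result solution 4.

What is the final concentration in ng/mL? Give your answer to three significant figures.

Step 1: 70 μL brought to 1250 μL → factor 1250/70 = 17.857
Step 2: 0.15 mL brought to 48.9 mL → factor 48.9/0.15 = 326
Step 3: 1.2 mL brought to 9 mL → factor 9/1.2 = 7.5
Step 4: 0.38 mL brought to 2250 μL → factor 2.25/0.38 = 5.9211
Overall dilution factor = 17.857 × 326 × 7.5 × 5.9211 = 2.5852 × 10^5
Final = 25.0 mg/mL / 2.5852 × 10^5 = 9.671 × 10^-5 mg/mL = 96.7 ng/mL

96.7 ng/mL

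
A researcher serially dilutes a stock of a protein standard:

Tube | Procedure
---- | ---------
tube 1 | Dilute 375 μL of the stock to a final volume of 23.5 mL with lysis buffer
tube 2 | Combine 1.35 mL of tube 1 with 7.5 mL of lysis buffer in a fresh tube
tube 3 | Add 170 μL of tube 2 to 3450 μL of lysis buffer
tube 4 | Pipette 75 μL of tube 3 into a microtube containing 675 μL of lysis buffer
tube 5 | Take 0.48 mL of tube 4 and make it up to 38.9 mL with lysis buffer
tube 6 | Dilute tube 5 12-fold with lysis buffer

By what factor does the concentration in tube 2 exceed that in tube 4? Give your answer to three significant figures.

Step 1: 375 μL brought to 23.5 mL → factor 23500/375 = 62.667
Step 2: 1.35 mL + 7.5 mL = 8.85 mL total → factor 8.85/1.35 = 6.5556
Step 3: 170 μL + 3450 μL = 3620 μL total → factor 3620/170 = 21.294
Step 4: 75 μL + 675 μL = 750 μL total → factor 750/75 = 10
Dilution factor to tube 2 = 410.81; to tube 4 = 87479
[tube 2]/[tube 4] = (factor to tube 4)/(factor to tube 2) = 87479/410.81 = 213

213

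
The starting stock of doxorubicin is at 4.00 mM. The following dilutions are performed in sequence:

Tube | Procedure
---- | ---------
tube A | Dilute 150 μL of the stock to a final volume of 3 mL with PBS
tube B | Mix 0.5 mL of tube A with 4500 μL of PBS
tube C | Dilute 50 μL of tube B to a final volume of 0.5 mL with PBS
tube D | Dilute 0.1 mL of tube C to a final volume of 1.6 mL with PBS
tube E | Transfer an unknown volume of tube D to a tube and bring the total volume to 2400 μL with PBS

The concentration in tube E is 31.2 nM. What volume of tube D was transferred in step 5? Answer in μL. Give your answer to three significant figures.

Step 1: 150 μL brought to 3 mL → factor 3000/150 = 20
Step 2: 0.5 mL + 4500 μL = 5 mL total → factor 5/0.5 = 10
Step 3: 50 μL brought to 0.5 mL → factor 500/50 = 10
Step 4: 0.1 mL brought to 1.6 mL → factor 1.6/0.1 = 16
Step 5: v brought to 2400 μL → factor = 2400 μL/v
Product of known-step factors = 32000
Overall factor = 4.00 mM / (31.2 nM) = 1.2821 × 10^5
Step-5 factor = 1.2821 × 10^5 / 32000 = 4.0064
v = 2400 μL / 4.0064 = 599 μL

599 μL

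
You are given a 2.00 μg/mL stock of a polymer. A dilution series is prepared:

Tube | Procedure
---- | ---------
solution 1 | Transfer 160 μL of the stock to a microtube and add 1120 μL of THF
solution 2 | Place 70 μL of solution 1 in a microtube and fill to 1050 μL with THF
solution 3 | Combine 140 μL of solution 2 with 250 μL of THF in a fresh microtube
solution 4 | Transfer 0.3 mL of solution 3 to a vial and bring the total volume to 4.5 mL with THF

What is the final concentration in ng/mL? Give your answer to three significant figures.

0.399 ng/mL

Step 1: 160 μL + 1120 μL = 1280 μL total → factor 1280/160 = 8
Step 2: 70 μL brought to 1050 μL → factor 1050/70 = 15
Step 3: 140 μL + 250 μL = 390 μL total → factor 390/140 = 2.7857
Step 4: 0.3 mL brought to 4.5 mL → factor 4.5/0.3 = 15
Overall dilution factor = 8 × 15 × 2.7857 × 15 = 5014.3
Final = 2.00 μg/mL / 5014.3 = 0.0003989 μg/mL = 0.399 ng/mL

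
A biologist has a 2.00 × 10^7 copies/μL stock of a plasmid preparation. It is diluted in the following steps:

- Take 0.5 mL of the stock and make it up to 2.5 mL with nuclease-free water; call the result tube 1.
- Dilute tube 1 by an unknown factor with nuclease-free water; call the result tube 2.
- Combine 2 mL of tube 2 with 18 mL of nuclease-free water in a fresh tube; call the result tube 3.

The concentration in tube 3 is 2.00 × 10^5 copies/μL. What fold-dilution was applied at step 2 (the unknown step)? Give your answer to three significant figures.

2.00-fold

Step 1: 0.5 mL brought to 2.5 mL → factor 2.5/0.5 = 5
Step 2: unknown factor x
Step 3: 2 mL + 18 mL = 20 mL total → factor 20/2 = 10
Product of known-step factors = 50
Overall factor = 2.00 × 10^7 copies/μL / (2.00 × 10^5 copies/μL) = 100
x = 100 / 50 = 2.00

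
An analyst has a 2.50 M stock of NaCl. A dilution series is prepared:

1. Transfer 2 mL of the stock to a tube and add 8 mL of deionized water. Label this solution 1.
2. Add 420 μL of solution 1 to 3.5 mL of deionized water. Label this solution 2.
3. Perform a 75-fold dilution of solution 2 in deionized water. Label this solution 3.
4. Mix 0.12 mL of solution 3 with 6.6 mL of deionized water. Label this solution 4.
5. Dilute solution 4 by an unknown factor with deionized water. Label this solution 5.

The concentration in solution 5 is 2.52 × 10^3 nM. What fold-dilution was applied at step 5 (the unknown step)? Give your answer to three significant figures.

5.06-fold

Step 1: 2 mL + 8 mL = 10 mL total → factor 10/2 = 5
Step 2: 420 μL + 3.5 mL = 3920 μL total → factor 3920/420 = 9.3333
Step 3: 75-fold → factor 75
Step 4: 0.12 mL + 6.6 mL = 6.72 mL total → factor 6.72/0.12 = 56
Step 5: unknown factor x
Product of known-step factors = 1.96 × 10^5
Overall factor = 2.50 M / (2.52 × 10^3 nM) = 9.9206 × 10^5
x = 9.9206 × 10^5 / 1.96 × 10^5 = 5.06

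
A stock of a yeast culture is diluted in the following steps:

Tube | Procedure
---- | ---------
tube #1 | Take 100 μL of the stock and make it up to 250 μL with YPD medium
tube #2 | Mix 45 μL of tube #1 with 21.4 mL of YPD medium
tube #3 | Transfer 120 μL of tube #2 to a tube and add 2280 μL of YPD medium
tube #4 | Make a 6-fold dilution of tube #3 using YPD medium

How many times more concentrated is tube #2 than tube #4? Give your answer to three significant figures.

Step 1: 100 μL brought to 250 μL → factor 250/100 = 2.5
Step 2: 45 μL + 21.4 mL = 21445 μL total → factor 21445/45 = 476.56
Step 3: 120 μL + 2280 μL = 2400 μL total → factor 2400/120 = 20
Step 4: 6-fold → factor 6
Dilution factor to tube #2 = 1191.4; to tube #4 = 1.4297 × 10^5
[tube #2]/[tube #4] = (factor to tube #4)/(factor to tube #2) = 1.4297 × 10^5/1191.4 = 120

120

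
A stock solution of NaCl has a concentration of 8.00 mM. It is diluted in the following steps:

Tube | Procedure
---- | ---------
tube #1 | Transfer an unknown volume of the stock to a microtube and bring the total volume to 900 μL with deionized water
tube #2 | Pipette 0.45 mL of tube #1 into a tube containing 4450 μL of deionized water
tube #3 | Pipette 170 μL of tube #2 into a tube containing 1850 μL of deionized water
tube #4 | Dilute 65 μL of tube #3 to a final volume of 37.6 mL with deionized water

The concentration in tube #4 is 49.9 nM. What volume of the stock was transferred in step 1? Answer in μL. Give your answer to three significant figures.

Step 1: v brought to 900 μL → factor = 900 μL/v
Step 2: 0.45 mL + 4450 μL = 4.9 mL total → factor 4.9/0.45 = 10.889
Step 3: 170 μL + 1850 μL = 2020 μL total → factor 2020/170 = 11.882
Step 4: 65 μL brought to 37.6 mL → factor 37600/65 = 578.46
Product of known-step factors = 74845
Overall factor = 8.00 mM / (49.9 nM) = 1.6032 × 10^5
Step-1 factor = 1.6032 × 10^5 / 74845 = 2.142
v = 900 μL / 2.142 = 420 μL

420 μL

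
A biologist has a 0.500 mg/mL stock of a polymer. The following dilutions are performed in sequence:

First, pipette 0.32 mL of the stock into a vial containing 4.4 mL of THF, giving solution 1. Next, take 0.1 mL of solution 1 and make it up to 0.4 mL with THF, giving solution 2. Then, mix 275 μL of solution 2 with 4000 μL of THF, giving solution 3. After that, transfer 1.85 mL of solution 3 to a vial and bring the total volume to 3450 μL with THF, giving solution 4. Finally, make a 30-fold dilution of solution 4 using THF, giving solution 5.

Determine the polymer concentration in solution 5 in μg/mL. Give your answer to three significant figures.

Step 1: 0.32 mL + 4.4 mL = 4.72 mL total → factor 4.72/0.32 = 14.75
Step 2: 0.1 mL brought to 0.4 mL → factor 0.4/0.1 = 4
Step 3: 275 μL + 4000 μL = 4275 μL total → factor 4275/275 = 15.545
Step 4: 1.85 mL brought to 3450 μL → factor 3.45/1.85 = 1.8649
Step 5: 30-fold → factor 30
Overall dilution factor = 14.75 × 4 × 15.545 × 1.8649 × 30 = 51313
Final = 0.500 mg/mL / 51313 = 9.744 × 10^-6 mg/mL = 0.00974 μg/mL

0.00974 μg/mL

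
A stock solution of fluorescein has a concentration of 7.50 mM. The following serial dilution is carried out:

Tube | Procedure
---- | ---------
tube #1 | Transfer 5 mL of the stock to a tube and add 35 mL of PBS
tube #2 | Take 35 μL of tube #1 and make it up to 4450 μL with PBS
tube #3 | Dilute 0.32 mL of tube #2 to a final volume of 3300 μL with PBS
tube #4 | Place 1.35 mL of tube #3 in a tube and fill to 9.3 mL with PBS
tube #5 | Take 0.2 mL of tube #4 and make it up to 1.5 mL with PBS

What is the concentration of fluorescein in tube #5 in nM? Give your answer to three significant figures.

13.8 nM

Step 1: 5 mL + 35 mL = 40 mL total → factor 40/5 = 8
Step 2: 35 μL brought to 4450 μL → factor 4450/35 = 127.14
Step 3: 0.32 mL brought to 3300 μL → factor 3.3/0.32 = 10.312
Step 4: 1.35 mL brought to 9.3 mL → factor 9.3/1.35 = 6.8889
Step 5: 0.2 mL brought to 1.5 mL → factor 1.5/0.2 = 7.5
Overall dilution factor = 8 × 127.14 × 10.312 × 6.8889 × 7.5 = 5.4195 × 10^5
Final = 7.50 mM / 5.4195 × 10^5 = 1.384 × 10^-5 mM = 13.8 nM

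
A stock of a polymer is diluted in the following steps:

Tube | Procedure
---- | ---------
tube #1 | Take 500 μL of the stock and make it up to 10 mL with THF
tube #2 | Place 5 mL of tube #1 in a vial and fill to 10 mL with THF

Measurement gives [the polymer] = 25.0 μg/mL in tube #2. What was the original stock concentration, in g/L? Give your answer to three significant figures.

Step 1: 500 μL brought to 10 mL → factor 10000/500 = 20
Step 2: 5 mL brought to 10 mL → factor 10/5 = 2
Overall dilution factor = 20 × 2 = 40
Stock = 25.0 μg/mL × 40 = 1000 μg/mL = 1.00 g/L

1.00 g/L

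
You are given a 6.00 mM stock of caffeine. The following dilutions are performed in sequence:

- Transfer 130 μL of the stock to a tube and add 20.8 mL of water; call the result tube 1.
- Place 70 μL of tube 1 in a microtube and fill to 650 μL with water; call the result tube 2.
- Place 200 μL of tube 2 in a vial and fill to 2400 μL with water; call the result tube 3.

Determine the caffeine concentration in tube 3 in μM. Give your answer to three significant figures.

0.334 μM

Step 1: 130 μL + 20.8 mL = 20930 μL total → factor 20930/130 = 161
Step 2: 70 μL brought to 650 μL → factor 650/70 = 9.2857
Step 3: 200 μL brought to 2400 μL → factor 2400/200 = 12
Overall dilution factor = 161 × 9.2857 × 12 = 17940
Final = 6.00 mM / 17940 = 0.0003344 mM = 0.334 μM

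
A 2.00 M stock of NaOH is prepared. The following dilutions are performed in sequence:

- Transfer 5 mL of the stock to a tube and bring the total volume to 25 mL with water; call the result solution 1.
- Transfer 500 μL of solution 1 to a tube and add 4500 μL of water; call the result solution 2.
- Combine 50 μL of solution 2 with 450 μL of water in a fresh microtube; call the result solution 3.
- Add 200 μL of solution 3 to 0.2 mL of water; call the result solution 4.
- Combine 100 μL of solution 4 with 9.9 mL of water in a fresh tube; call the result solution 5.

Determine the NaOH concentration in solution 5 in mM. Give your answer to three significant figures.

Step 1: 5 mL brought to 25 mL → factor 25/5 = 5
Step 2: 500 μL + 4500 μL = 5000 μL total → factor 5000/500 = 10
Step 3: 50 μL + 450 μL = 500 μL total → factor 500/50 = 10
Step 4: 200 μL + 0.2 mL = 400 μL total → factor 400/200 = 2
Step 5: 100 μL + 9.9 mL = 10000 μL total → factor 10000/100 = 100
Overall dilution factor = 5 × 10 × 10 × 2 × 100 = 1 × 10^5
Final = 2.00 M / 1 × 10^5 = 2.000 × 10^-5 M = 0.0200 mM

0.0200 mM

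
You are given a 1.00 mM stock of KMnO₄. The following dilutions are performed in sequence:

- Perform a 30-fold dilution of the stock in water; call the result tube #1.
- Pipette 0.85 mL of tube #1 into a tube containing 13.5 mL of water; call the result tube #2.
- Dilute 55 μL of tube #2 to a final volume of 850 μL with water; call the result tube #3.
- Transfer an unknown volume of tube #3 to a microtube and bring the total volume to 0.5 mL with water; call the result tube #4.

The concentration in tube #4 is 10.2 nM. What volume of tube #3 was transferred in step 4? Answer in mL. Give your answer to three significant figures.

Step 1: 30-fold → factor 30
Step 2: 0.85 mL + 13.5 mL = 14.35 mL total → factor 14.35/0.85 = 16.882
Step 3: 55 μL brought to 850 μL → factor 850/55 = 15.455
Step 4: v brought to 0.5 mL → factor = 0.5 mL/v
Product of known-step factors = 7827.3
Overall factor = 1.00 mM / (10.2 nM) = 98039
Step-4 factor = 98039 / 7827.3 = 12.525
v = 0.5 mL / 12.525 = 0.0399 mL

0.0399 mL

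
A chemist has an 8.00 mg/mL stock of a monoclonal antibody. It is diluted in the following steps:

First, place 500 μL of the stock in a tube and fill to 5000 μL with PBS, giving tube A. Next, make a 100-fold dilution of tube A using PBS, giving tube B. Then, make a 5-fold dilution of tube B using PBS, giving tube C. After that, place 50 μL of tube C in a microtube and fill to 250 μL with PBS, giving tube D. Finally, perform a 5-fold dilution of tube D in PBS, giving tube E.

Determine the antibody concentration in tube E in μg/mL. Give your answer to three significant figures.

Step 1: 500 μL brought to 5000 μL → factor 5000/500 = 10
Step 2: 100-fold → factor 100
Step 3: 5-fold → factor 5
Step 4: 50 μL brought to 250 μL → factor 250/50 = 5
Step 5: 5-fold → factor 5
Overall dilution factor = 10 × 100 × 5 × 5 × 5 = 1.25 × 10^5
Final = 8.00 mg/mL / 1.25 × 10^5 = 6.400 × 10^-5 mg/mL = 0.0640 μg/mL

0.0640 μg/mL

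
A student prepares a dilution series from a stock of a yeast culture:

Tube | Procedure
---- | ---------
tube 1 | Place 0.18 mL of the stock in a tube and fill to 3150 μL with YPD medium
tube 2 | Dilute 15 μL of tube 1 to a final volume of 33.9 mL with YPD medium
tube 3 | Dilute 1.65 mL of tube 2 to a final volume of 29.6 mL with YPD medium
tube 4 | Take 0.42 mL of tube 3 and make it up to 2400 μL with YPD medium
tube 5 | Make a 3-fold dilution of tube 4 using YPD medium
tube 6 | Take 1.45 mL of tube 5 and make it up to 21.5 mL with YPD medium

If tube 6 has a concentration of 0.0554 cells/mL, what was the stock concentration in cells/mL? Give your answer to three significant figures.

9.99 × 10^6 cells/mL

Step 1: 0.18 mL brought to 3150 μL → factor 3.15/0.18 = 17.5
Step 2: 15 μL brought to 33.9 mL → factor 33900/15 = 2260
Step 3: 1.65 mL brought to 29.6 mL → factor 29.6/1.65 = 17.939
Step 4: 0.42 mL brought to 2400 μL → factor 2.4/0.42 = 5.7143
Step 5: 3-fold → factor 3
Step 6: 1.45 mL brought to 21.5 mL → factor 21.5/1.45 = 14.828
Overall dilution factor = 17.5 × 2260 × 17.939 × 5.7143 × 3 × 14.828 = 1.8035 × 10^8
Stock = 0.0554 cells/mL × 1.8035 × 10^8 = 9.99 × 10^6 cells/mL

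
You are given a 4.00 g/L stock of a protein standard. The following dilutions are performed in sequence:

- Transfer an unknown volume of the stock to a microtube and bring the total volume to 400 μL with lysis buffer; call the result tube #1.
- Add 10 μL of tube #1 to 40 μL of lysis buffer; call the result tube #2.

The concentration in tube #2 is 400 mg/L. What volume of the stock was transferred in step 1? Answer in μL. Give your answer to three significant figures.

200 μL

Step 1: v brought to 400 μL → factor = 400 μL/v
Step 2: 10 μL + 40 μL = 50 μL total → factor 50/10 = 5
Product of known-step factors = 5
Overall factor = 4.00 g/L / (400 mg/L) = 10
Step-1 factor = 10 / 5 = 2
v = 400 μL / 2 = 200 μL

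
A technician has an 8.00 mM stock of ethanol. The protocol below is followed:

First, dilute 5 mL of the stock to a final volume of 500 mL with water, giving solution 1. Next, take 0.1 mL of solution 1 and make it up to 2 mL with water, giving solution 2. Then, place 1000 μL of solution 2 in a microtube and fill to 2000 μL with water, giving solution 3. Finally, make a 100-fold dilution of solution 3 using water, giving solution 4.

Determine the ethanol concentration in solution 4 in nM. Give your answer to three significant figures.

Step 1: 5 mL brought to 500 mL → factor 500/5 = 100
Step 2: 0.1 mL brought to 2 mL → factor 2/0.1 = 20
Step 3: 1000 μL brought to 2000 μL → factor 2000/1000 = 2
Step 4: 100-fold → factor 100
Overall dilution factor = 100 × 20 × 2 × 100 = 4 × 10^5
Final = 8.00 mM / 4 × 10^5 = 2.000 × 10^-5 mM = 20.0 nM

20.0 nM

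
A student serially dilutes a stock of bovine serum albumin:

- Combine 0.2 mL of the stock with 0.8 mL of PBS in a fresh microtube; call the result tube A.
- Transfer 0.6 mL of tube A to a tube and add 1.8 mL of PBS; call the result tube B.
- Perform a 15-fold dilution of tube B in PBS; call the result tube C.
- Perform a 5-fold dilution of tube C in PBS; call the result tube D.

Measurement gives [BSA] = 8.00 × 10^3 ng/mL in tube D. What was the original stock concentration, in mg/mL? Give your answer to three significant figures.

12.0 mg/mL

Step 1: 0.2 mL + 0.8 mL = 1 mL total → factor 1/0.2 = 5
Step 2: 0.6 mL + 1.8 mL = 2.4 mL total → factor 2.4/0.6 = 4
Step 3: 15-fold → factor 15
Step 4: 5-fold → factor 5
Overall dilution factor = 5 × 4 × 15 × 5 = 1500
Stock = 8.00 × 10^3 ng/mL × 1500 = 1.200 × 10^7 ng/mL = 12.0 mg/mL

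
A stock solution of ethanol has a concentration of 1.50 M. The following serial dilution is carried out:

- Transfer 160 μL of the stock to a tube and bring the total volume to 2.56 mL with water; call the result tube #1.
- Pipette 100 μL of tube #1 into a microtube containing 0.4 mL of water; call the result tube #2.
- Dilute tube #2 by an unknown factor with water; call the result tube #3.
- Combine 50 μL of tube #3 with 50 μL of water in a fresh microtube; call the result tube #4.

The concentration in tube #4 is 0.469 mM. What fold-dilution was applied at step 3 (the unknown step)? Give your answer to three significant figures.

Step 1: 160 μL brought to 2.56 mL → factor 2560/160 = 16
Step 2: 100 μL + 0.4 mL = 500 μL total → factor 500/100 = 5
Step 3: unknown factor x
Step 4: 50 μL + 50 μL = 100 μL total → factor 100/50 = 2
Product of known-step factors = 160
Overall factor = 1.50 M / (0.469 mM) = 3198.3
x = 3198.3 / 160 = 20.0

20.0-fold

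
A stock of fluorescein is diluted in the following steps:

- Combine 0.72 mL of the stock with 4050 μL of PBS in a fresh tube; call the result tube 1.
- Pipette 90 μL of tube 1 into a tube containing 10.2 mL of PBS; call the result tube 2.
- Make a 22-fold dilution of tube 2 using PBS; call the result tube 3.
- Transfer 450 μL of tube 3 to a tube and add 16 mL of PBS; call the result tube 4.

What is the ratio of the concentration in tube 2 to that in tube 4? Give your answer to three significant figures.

Step 1: 0.72 mL + 4050 μL = 4.77 mL total → factor 4.77/0.72 = 6.625
Step 2: 90 μL + 10.2 mL = 10290 μL total → factor 10290/90 = 114.33
Step 3: 22-fold → factor 22
Step 4: 450 μL + 16 mL = 16450 μL total → factor 16450/450 = 36.556
Dilution factor to tube 2 = 757.46; to tube 4 = 6.0916 × 10^5
[tube 2]/[tube 4] = (factor to tube 4)/(factor to tube 2) = 6.0916 × 10^5/757.46 = 804

804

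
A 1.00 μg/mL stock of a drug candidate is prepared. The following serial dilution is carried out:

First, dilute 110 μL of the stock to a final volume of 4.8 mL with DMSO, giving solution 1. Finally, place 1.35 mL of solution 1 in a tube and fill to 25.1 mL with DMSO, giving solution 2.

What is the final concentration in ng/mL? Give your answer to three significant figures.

1.23 ng/mL

Step 1: 110 μL brought to 4.8 mL → factor 4800/110 = 43.636
Step 2: 1.35 mL brought to 25.1 mL → factor 25.1/1.35 = 18.593
Overall dilution factor = 43.636 × 18.593 = 811.31
Final = 1.00 μg/mL / 811.31 = 0.001233 μg/mL = 1.23 ng/mL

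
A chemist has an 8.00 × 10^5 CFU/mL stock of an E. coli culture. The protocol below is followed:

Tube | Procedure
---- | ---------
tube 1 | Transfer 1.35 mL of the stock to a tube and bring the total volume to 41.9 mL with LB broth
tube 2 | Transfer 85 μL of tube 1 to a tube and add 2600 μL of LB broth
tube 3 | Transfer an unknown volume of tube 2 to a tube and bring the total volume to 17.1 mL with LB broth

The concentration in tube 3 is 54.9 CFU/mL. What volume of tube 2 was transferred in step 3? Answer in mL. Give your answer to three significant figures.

1.15 mL

Step 1: 1.35 mL brought to 41.9 mL → factor 41.9/1.35 = 31.037
Step 2: 85 μL + 2600 μL = 2685 μL total → factor 2685/85 = 31.588
Step 3: v brought to 17.1 mL → factor = 17.1 mL/v
Product of known-step factors = 980.41
Overall factor = 8.00 × 10^5 CFU/mL / (54.9 CFU/mL) = 14572
Step-3 factor = 14572 / 980.41 = 14.863
v = 17.1 mL / 14.863 = 1.15 mL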